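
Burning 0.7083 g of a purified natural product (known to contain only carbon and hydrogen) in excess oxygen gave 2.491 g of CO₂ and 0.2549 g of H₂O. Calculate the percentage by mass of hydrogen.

4.03%

mol C = 2.491 g CO₂ ÷ 44.009 g/mol = 0.056602 mol
mol H = 2 × 0.2549 g H₂O ÷ 18.015 g/mol = 0.028299 mol
mass % H = 0.028525 g ÷ 0.7083 g × 100%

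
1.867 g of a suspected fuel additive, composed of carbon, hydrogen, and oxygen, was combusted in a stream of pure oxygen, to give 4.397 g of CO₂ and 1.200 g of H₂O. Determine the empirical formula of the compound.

mol C = 4.397 g CO₂ ÷ 44.009 g/mol = 0.099911 mol
mol H = 2 × 1.200 g H₂O ÷ 18.015 g/mol = 0.13322 mol
mass O = 1.867 − (1.2000 + 0.13429) = 0.53268 g → mol O = 0.53268 ÷ 15.999 = 0.033294 mol
Divide by the smallest (0.033294 mol): C 3.001, H 4.001, O 1.000

C3H4O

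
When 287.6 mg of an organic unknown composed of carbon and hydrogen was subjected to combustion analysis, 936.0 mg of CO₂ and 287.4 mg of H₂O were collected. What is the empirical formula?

C2H3

mol C = 0.9360 g CO₂ ÷ 44.009 g/mol = 0.021268 mol
mol H = 2 × 0.2874 g H₂O ÷ 18.015 g/mol = 0.031907 mol
Divide by the smallest (0.021268 mol): C 1.000, H 1.500
Multiplying each by 2 gives whole numbers: C 2.00, H 3.00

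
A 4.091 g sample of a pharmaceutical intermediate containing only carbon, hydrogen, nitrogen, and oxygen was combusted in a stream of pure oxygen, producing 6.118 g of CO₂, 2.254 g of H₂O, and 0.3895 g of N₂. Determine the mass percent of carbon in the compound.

mol C = 6.118 g CO₂ ÷ 44.009 g/mol = 0.13902 mol
mol H = 2 × 2.254 g H₂O ÷ 18.015 g/mol = 0.25024 mol
mol N = 2 × 0.3895 g N₂ ÷ 28.014 g/mol = 0.027808 mol
mass O = 4.091 − (1.6697 + 0.25224 + 0.38950) = 1.7795 g → mol O = 1.7795 ÷ 15.999 = 0.11123 mol
mass % C = 1.6697 g ÷ 4.091 g × 100%

40.81%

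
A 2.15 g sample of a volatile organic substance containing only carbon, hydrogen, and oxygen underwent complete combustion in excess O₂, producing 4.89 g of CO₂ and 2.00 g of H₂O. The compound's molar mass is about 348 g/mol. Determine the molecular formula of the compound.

C18H36O6

mol C = 4.89 g CO₂ ÷ 44.009 g/mol = 0.1111 mol
mol H = 2 × 2.00 g H₂O ÷ 18.015 g/mol = 0.2220 mol
mass O = 2.15 − (1.335 + 0.2238) = 0.5916 g → mol O = 0.5916 ÷ 15.999 = 0.03698 mol
Divide by the smallest (0.03698 mol): C 3.005, H 6.005, O 1.000
Empirical formula: C3H6O
Empirical-formula mass = 58.08 g/mol; 348 ÷ 58.08 ≈ 6, so the molecular formula is C18H36O6.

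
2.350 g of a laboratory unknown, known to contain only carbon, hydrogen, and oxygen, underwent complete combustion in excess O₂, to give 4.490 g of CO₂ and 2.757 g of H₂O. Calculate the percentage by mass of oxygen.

mol C = 4.490 g CO₂ ÷ 44.009 g/mol = 0.10202 mol
mol H = 2 × 2.757 g H₂O ÷ 18.015 g/mol = 0.30608 mol
mass O = 2.350 − (1.2254 + 0.30853) = 0.81606 g → mol O = 0.81606 ÷ 15.999 = 0.051007 mol
mass % O = 0.81606 g ÷ 2.350 g × 100%

34.73%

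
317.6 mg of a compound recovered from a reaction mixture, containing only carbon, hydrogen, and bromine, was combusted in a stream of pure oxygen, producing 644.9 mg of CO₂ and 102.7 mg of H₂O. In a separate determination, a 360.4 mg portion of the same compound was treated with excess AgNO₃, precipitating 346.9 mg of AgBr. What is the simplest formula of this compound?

C9H7Br

mol C = 0.6449 g CO₂ ÷ 44.009 g/mol = 0.014654 mol
mol H = 2 × 0.1027 g H₂O ÷ 18.015 g/mol = 0.011402 mol
From the AgBr data: mol Br per gram of compound = (0.3469 ÷ 187.772) ÷ 0.3604 = 0.0051261 mol/g, so in the 0.3176 g combustion sample mol Br = 0.0016281 mol
Divide by the smallest (0.0016281 mol): C 9.001, H 7.003, Br 1.000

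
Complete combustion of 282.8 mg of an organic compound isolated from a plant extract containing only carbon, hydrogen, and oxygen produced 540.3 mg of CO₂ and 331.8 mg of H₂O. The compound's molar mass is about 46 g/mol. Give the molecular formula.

C2H6O

mol C = 0.5403 g CO₂ ÷ 44.009 g/mol = 0.012277 mol
mol H = 2 × 0.3318 g H₂O ÷ 18.015 g/mol = 0.036836 mol
mass O = 0.2828 − (0.14746 + 0.037131) = 0.098210 g → mol O = 0.098210 ÷ 15.999 = 0.0061385 mol
Divide by the smallest (0.0061385 mol): C 2.000, H 6.001, O 1.000
Empirical formula: C2H6O
Empirical-formula mass = 46.07 g/mol; 46 ÷ 46.07 ≈ 1, so the molecular formula is C2H6O.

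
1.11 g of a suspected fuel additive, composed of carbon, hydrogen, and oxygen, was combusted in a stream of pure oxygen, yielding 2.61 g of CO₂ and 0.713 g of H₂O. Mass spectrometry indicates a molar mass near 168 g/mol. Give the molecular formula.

mol C = 2.61 g CO₂ ÷ 44.009 g/mol = 0.05931 mol
mol H = 2 × 0.713 g H₂O ÷ 18.015 g/mol = 0.07916 mol
mass O = 1.11 − (0.7123 + 0.07979) = 0.3179 g → mol O = 0.3179 ÷ 15.999 = 0.01987 mol
Divide by the smallest (0.01987 mol): C 2.985, H 3.984, O 1.000
Empirical formula: C3H4O
Empirical-formula mass = 56.06 g/mol; 168 ÷ 56.06 ≈ 3, so the molecular formula is C9H12O3.

C9H12O3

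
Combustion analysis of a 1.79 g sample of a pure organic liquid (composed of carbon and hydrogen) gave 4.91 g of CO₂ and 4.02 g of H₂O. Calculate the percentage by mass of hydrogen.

25.1%

mol C = 4.91 g CO₂ ÷ 44.009 g/mol = 0.1116 mol
mol H = 2 × 4.02 g H₂O ÷ 18.015 g/mol = 0.4463 mol
mass % H = 0.4499 g ÷ 1.79 g × 100%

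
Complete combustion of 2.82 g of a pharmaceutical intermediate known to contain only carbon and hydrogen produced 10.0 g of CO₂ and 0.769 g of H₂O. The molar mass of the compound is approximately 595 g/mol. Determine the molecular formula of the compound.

mol C = 10.0 g CO₂ ÷ 44.009 g/mol = 0.2272 mol
mol H = 2 × 0.769 g H₂O ÷ 18.015 g/mol = 0.08537 mol
Divide by the smallest (0.08537 mol): C 2.662, H 1.000
Multiplying each by 3 gives whole numbers: C 7.98, H 3.00
Empirical formula: C8H3
Empirical-formula mass = 99.11 g/mol; 595 ÷ 99.11 ≈ 6, so the molecular formula is C48H18.

C48H18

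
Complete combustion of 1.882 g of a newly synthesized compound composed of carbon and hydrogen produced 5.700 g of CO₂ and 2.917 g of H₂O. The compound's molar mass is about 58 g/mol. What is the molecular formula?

mol C = 5.700 g CO₂ ÷ 44.009 g/mol = 0.12952 mol
mol H = 2 × 2.917 g H₂O ÷ 18.015 g/mol = 0.32384 mol
Divide by the smallest (0.12952 mol): C 1.000, H 2.500
Multiplying each by 2 gives whole numbers: C 2.00, H 5.00
Empirical formula: C2H5
Empirical-formula mass = 29.06 g/mol; 58 ÷ 29.06 ≈ 2, so the molecular formula is C4H10.

C4H10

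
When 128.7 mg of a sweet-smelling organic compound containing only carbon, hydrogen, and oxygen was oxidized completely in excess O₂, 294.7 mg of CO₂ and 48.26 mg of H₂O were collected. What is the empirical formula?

C5H4O2

mol C = 0.2947 g CO₂ ÷ 44.009 g/mol = 0.0066964 mol
mol H = 2 × 0.04826 g H₂O ÷ 18.015 g/mol = 0.0053578 mol
mass O = 0.1287 − (0.080430 + 0.0054006) = 0.042869 g → mol O = 0.042869 ÷ 15.999 = 0.0026795 mol
Divide by the smallest (0.0026795 mol): C 2.499, H 2.000, O 1.000
Multiplying each by 2 gives whole numbers: C 5.00, H 4.00, O 2.00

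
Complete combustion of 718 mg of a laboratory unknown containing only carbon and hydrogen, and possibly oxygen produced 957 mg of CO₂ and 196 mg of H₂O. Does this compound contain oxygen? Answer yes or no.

mol C = 0.957 g CO₂ ÷ 44.009 g/mol = 0.02175 mol
mol H = 2 × 0.196 g H₂O ÷ 18.015 g/mol = 0.02176 mol
C and H account for only 0.2831 g of the 0.718 g sample; the remaining 0.4349 g must be oxygen.

yes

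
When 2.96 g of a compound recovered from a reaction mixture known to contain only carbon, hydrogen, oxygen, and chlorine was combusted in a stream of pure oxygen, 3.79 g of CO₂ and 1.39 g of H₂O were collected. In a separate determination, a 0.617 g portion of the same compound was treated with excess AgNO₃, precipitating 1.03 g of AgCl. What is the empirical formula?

C5H9Cl2O2

mol C = 3.79 g CO₂ ÷ 44.009 g/mol = 0.08612 mol
mol H = 2 × 1.39 g H₂O ÷ 18.015 g/mol = 0.1543 mol
From the AgCl data: mol Cl per gram of compound = (1.03 ÷ 143.318) ÷ 0.617 = 0.01165 mol/g, so in the 2.96 g combustion sample mol Cl = 0.03448 mol
mass O = 2.96 − (1.034 + 0.1556 + 1.222) = 0.5478 g → mol O = 0.5478 ÷ 15.999 = 0.03424 mol
Divide by the smallest (0.03424 mol): C 2.515, H 4.507, Cl 1.007, O 1.000
Multiplying each by 2 gives whole numbers: C 5.03, H 9.01, Cl 2.01, O 2.00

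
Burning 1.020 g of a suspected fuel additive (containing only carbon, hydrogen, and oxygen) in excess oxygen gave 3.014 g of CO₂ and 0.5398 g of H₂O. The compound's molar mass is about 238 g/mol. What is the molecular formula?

mol C = 3.014 g CO₂ ÷ 44.009 g/mol = 0.068486 mol
mol H = 2 × 0.5398 g H₂O ÷ 18.015 g/mol = 0.059928 mol
mass O = 1.020 − (0.82259 + 0.060407) = 0.13701 g → mol O = 0.13701 ÷ 15.999 = 0.0085635 mol
Divide by the smallest (0.0085635 mol): C 7.997, H 6.998, O 1.000
Empirical formula: C8H7O
Empirical-formula mass = 119.14 g/mol; 238 ÷ 119.14 ≈ 2, so the molecular formula is C16H14O2.

C16H14O2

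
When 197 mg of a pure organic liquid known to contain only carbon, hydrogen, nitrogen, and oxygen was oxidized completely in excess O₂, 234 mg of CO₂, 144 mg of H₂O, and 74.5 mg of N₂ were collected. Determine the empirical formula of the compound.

mol C = 0.234 g CO₂ ÷ 44.009 g/mol = 0.005317 mol
mol H = 2 × 0.144 g H₂O ÷ 18.015 g/mol = 0.01599 mol
mol N = 2 × 0.0745 g N₂ ÷ 28.014 g/mol = 0.005319 mol
mass O = 0.197 − (0.06386 + 0.01611 + 0.07450) = 0.04252 g → mol O = 0.04252 ÷ 15.999 = 0.002658 mol
Divide by the smallest (0.002658 mol): C 2.001, H 6.015, N 2.001, O 1.000

C2H6N2O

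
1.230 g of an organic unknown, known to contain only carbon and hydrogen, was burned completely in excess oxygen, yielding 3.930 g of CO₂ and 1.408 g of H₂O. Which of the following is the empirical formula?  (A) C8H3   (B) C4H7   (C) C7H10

mol C = 3.930 g CO₂ ÷ 44.009 g/mol = 0.089300 mol
mol H = 2 × 1.408 g H₂O ÷ 18.015 g/mol = 0.15631 mol
Divide by the smallest (0.089300 mol): C 1.000, H 1.750
Multiplying each by 4 gives whole numbers: C 4.00, H 7.00

(B) C4H7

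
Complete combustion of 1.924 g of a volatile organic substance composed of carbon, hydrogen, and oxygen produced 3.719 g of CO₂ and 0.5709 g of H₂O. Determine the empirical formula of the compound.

mol C = 3.719 g CO₂ ÷ 44.009 g/mol = 0.084505 mol
mol H = 2 × 0.5709 g H₂O ÷ 18.015 g/mol = 0.063381 mol
mass O = 1.924 − (1.0150 + 0.063888) = 0.84512 g → mol O = 0.84512 ÷ 15.999 = 0.052823 mol
Divide by the smallest (0.052823 mol): C 1.600, H 1.200, O 1.000
Multiplying each by 5 gives whole numbers: C 8.00, H 6.00, O 5.00

C8H6O5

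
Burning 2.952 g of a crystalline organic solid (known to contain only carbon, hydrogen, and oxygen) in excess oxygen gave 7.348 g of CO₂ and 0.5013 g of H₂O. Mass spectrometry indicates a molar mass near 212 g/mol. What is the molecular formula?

mol C = 7.348 g CO₂ ÷ 44.009 g/mol = 0.16697 mol
mol H = 2 × 0.5013 g H₂O ÷ 18.015 g/mol = 0.055654 mol
mass O = 2.952 − (2.0054 + 0.056099) = 0.89047 g → mol O = 0.89047 ÷ 15.999 = 0.055658 mol
Divide by the smallest (0.055654 mol): C 3.000, H 1.000, O 1.000
Empirical formula: C3HO
Empirical-formula mass = 53.04 g/mol; 212 ÷ 53.04 ≈ 4, so the molecular formula is C12H4O4.

C12H4O4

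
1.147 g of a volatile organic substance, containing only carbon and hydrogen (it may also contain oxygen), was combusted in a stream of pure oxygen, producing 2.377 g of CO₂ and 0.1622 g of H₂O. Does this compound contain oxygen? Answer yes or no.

mol C = 2.377 g CO₂ ÷ 44.009 g/mol = 0.054012 mol
mol H = 2 × 0.1622 g H₂O ÷ 18.015 g/mol = 0.018007 mol
C and H account for only 0.66689 g of the 1.147 g sample; the remaining 0.48011 g must be oxygen.

yes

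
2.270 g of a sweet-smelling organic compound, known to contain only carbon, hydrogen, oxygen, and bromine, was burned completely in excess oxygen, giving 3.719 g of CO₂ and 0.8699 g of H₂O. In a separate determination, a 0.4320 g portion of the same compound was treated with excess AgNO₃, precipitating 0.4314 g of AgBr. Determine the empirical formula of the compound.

mol C = 3.719 g CO₂ ÷ 44.009 g/mol = 0.084505 mol
mol H = 2 × 0.8699 g H₂O ÷ 18.015 g/mol = 0.096575 mol
From the AgBr data: mol Br per gram of compound = (0.4314 ÷ 187.772) ÷ 0.4320 = 0.0053182 mol/g, so in the 2.270 g combustion sample mol Br = 0.012072 mol
mass O = 2.270 − (1.0150 + 0.097348 + 0.96463) = 0.19303 g → mol O = 0.19303 ÷ 15.999 = 0.012065 mol
Divide by the smallest (0.012065 mol): C 7.004, H 8.005, Br 1.001, O 1.000

C7H8BrO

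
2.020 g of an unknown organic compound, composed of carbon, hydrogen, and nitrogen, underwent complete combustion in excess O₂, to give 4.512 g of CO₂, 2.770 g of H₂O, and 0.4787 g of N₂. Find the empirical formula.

C3H9N

mol C = 4.512 g CO₂ ÷ 44.009 g/mol = 0.10252 mol
mol H = 2 × 2.770 g H₂O ÷ 18.015 g/mol = 0.30752 mol
mol N = 2 × 0.4787 g N₂ ÷ 28.014 g/mol = 0.034176 mol
Divide by the smallest (0.034176 mol): C 3.000, H 8.998, N 1.000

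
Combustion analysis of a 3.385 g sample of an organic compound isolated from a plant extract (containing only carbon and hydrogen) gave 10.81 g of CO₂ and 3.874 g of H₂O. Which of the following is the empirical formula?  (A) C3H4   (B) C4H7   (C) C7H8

mol C = 10.81 g CO₂ ÷ 44.009 g/mol = 0.24563 mol
mol H = 2 × 3.874 g H₂O ÷ 18.015 g/mol = 0.43009 mol
Divide by the smallest (0.24563 mol): C 1.000, H 1.751
Multiplying each by 4 gives whole numbers: C 4.00, H 7.00

(B) C4H7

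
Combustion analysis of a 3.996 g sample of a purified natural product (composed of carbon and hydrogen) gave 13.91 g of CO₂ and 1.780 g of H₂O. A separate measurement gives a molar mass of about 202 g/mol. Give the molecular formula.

C16H10

mol C = 13.91 g CO₂ ÷ 44.009 g/mol = 0.31607 mol
mol H = 2 × 1.780 g H₂O ÷ 18.015 g/mol = 0.19761 mol
Divide by the smallest (0.19761 mol): C 1.599, H 1.000
Multiplying each by 5 gives whole numbers: C 8.00, H 5.00
Empirical formula: C8H5
Empirical-formula mass = 101.13 g/mol; 202 ÷ 101.13 ≈ 2, so the molecular formula is C16H10.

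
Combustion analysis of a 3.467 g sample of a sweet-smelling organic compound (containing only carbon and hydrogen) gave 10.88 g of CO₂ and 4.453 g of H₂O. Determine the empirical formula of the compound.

mol C = 10.88 g CO₂ ÷ 44.009 g/mol = 0.24722 mol
mol H = 2 × 4.453 g H₂O ÷ 18.015 g/mol = 0.49437 mol
Divide by the smallest (0.24722 mol): C 1.000, H 2.000

CH2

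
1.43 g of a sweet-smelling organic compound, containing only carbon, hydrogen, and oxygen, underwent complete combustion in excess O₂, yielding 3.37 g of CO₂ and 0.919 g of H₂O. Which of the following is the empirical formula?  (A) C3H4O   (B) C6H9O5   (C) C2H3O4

mol C = 3.37 g CO₂ ÷ 44.009 g/mol = 0.07658 mol
mol H = 2 × 0.919 g H₂O ÷ 18.015 g/mol = 0.1020 mol
mass O = 1.43 − (0.9197 + 0.1028) = 0.4074 g → mol O = 0.4074 ÷ 15.999 = 0.02546 mol
Divide by the smallest (0.02546 mol): C 3.007, H 4.007, O 1.000

(A) C3H4O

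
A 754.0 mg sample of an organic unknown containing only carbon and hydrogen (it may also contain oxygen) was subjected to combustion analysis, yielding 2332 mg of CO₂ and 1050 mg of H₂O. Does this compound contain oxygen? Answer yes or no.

no

mol C = 2.332 g CO₂ ÷ 44.009 g/mol = 0.052989 mol
mol H = 2 × 1.050 g H₂O ÷ 18.015 g/mol = 0.11657 mol
C and H together account for 0.75395 g — essentially the entire 0.7540 g sample — so the compound contains no oxygen.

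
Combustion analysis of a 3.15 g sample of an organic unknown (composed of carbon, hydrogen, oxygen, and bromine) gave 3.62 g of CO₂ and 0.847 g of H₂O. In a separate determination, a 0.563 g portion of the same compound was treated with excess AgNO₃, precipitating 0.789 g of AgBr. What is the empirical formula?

C7H8Br2O

mol C = 3.62 g CO₂ ÷ 44.009 g/mol = 0.08226 mol
mol H = 2 × 0.847 g H₂O ÷ 18.015 g/mol = 0.09403 mol
From the AgBr data: mol Br per gram of compound = (0.789 ÷ 187.772) ÷ 0.563 = 0.007463 mol/g, so in the 3.15 g combustion sample mol Br = 0.02351 mol
mass O = 3.15 − (0.9880 + 0.09479 + 1.879) = 0.1887 g → mol O = 0.1887 ÷ 15.999 = 0.01180 mol
Divide by the smallest (0.01180 mol): C 6.974, H 7.972, Br 1.993, O 1.000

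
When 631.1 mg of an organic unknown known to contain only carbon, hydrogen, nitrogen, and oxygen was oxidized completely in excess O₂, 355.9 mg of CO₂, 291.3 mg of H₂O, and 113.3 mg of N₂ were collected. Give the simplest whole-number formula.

CH4NO3

mol C = 0.3559 g CO₂ ÷ 44.009 g/mol = 0.0080870 mol
mol H = 2 × 0.2913 g H₂O ÷ 18.015 g/mol = 0.032340 mol
mol N = 2 × 0.1133 g N₂ ÷ 28.014 g/mol = 0.0080888 mol
mass O = 0.6311 − (0.097133 + 0.032598 + 0.11330) = 0.38807 g → mol O = 0.38807 ÷ 15.999 = 0.024256 mol
Divide by the smallest (0.0080870 mol): C 1.000, H 3.999, N 1.000, O 2.999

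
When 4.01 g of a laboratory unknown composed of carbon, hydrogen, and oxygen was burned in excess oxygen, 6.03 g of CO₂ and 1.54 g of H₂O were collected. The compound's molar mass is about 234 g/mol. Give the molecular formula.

C8H10O8

mol C = 6.03 g CO₂ ÷ 44.009 g/mol = 0.1370 mol
mol H = 2 × 1.54 g H₂O ÷ 18.015 g/mol = 0.1710 mol
mass O = 4.01 − (1.646 + 0.1723) = 2.192 g → mol O = 2.192 ÷ 15.999 = 0.1370 mol
Divide by the smallest (0.1370 mol): C 1.000, H 1.248, O 1.000
Multiplying each by 4 gives whole numbers: C 4.00, H 4.99, O 4.00
Empirical formula: C4H5O4
Empirical-formula mass = 117.08 g/mol; 234 ÷ 117.08 ≈ 2, so the molecular formula is C8H10O8.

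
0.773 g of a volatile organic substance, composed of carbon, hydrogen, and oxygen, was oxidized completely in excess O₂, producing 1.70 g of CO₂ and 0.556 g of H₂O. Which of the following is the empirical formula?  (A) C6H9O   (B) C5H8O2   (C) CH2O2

(B) C5H8O2

mol C = 1.70 g CO₂ ÷ 44.009 g/mol = 0.03863 mol
mol H = 2 × 0.556 g H₂O ÷ 18.015 g/mol = 0.06173 mol
mass O = 0.773 − (0.4640 + 0.06222) = 0.2468 g → mol O = 0.2468 ÷ 15.999 = 0.01543 mol
Divide by the smallest (0.01543 mol): C 2.504, H 4.001, O 1.000
Multiplying each by 2 gives whole numbers: C 5.01, H 8.00, O 2.00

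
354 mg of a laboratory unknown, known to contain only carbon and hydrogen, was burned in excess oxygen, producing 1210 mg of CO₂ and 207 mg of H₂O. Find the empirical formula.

C6H5

mol C = 1.21 g CO₂ ÷ 44.009 g/mol = 0.02749 mol
mol H = 2 × 0.207 g H₂O ÷ 18.015 g/mol = 0.02298 mol
Divide by the smallest (0.02298 mol): C 1.196, H 1.000
Multiplying each by 5 gives whole numbers: C 5.98, H 5.00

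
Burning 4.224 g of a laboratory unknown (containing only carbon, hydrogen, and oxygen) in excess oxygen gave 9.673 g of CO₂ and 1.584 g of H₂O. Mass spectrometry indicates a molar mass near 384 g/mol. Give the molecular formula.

mol C = 9.673 g CO₂ ÷ 44.009 g/mol = 0.21980 mol
mol H = 2 × 1.584 g H₂O ÷ 18.015 g/mol = 0.17585 mol
mass O = 4.224 − (2.6400 + 0.17726) = 1.4068 g → mol O = 1.4068 ÷ 15.999 = 0.087929 mol
Divide by the smallest (0.087929 mol): C 2.500, H 2.000, O 1.000
Multiplying each by 2 gives whole numbers: C 5.00, H 4.00, O 2.00
Empirical formula: C5H4O2
Empirical-formula mass = 96.08 g/mol; 384 ÷ 96.08 ≈ 4, so the molecular formula is C20H16O8.

C20H16O8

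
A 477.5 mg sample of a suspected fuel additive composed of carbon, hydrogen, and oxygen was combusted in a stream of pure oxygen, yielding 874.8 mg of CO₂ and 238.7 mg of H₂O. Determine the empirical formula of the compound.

mol C = 0.8748 g CO₂ ÷ 44.009 g/mol = 0.019878 mol
mol H = 2 × 0.2387 g H₂O ÷ 18.015 g/mol = 0.026500 mol
mass O = 0.4775 − (0.23875 + 0.026712) = 0.21204 g → mol O = 0.21204 ÷ 15.999 = 0.013253 mol
Divide by the smallest (0.013253 mol): C 1.500, H 2.000, O 1.000
Multiplying each by 2 gives whole numbers: C 3.00, H 4.00, O 2.00

C3H4O2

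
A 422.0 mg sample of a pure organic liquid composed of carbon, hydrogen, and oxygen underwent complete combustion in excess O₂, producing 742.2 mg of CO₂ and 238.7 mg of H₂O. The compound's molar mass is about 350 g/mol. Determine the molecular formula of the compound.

C14H22O10

mol C = 0.7422 g CO₂ ÷ 44.009 g/mol = 0.016865 mol
mol H = 2 × 0.2387 g H₂O ÷ 18.015 g/mol = 0.026500 mol
mass O = 0.4220 − (0.20256 + 0.026712) = 0.19273 g → mol O = 0.19273 ÷ 15.999 = 0.012046 mol
Divide by the smallest (0.012046 mol): C 1.400, H 2.200, O 1.000
Multiplying each by 5 gives whole numbers: C 7.00, H 11.00, O 5.00
Empirical formula: C7H11O5
Empirical-formula mass = 175.16 g/mol; 350 ÷ 175.16 ≈ 2, so the molecular formula is C14H22O10.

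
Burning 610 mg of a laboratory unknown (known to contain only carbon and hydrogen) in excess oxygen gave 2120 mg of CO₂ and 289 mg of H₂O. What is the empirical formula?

mol C = 2.12 g CO₂ ÷ 44.009 g/mol = 0.04817 mol
mol H = 2 × 0.289 g H₂O ÷ 18.015 g/mol = 0.03208 mol
Divide by the smallest (0.03208 mol): C 1.501, H 1.000
Multiplying each by 2 gives whole numbers: C 3.00, H 2.00

C3H2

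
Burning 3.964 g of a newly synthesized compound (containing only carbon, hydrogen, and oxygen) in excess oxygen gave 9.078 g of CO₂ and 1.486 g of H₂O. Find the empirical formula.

C5H4O2

mol C = 9.078 g CO₂ ÷ 44.009 g/mol = 0.20628 mol
mol H = 2 × 1.486 g H₂O ÷ 18.015 g/mol = 0.16497 mol
mass O = 3.964 − (2.4776 + 0.16629) = 1.3201 g → mol O = 1.3201 ÷ 15.999 = 0.082513 mol
Divide by the smallest (0.082513 mol): C 2.500, H 1.999, O 1.000
Multiplying each by 2 gives whole numbers: C 5.00, H 4.00, O 2.00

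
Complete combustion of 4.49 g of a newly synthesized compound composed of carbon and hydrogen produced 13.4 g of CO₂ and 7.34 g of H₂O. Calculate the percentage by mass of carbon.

81.5%

mol C = 13.4 g CO₂ ÷ 44.009 g/mol = 0.3045 mol
mol H = 2 × 7.34 g H₂O ÷ 18.015 g/mol = 0.8149 mol
mass % C = 3.657 g ÷ 4.49 g × 100%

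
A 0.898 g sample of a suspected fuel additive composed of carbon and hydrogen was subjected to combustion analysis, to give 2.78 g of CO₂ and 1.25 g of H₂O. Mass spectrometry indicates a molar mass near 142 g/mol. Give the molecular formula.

C10H22

mol C = 2.78 g CO₂ ÷ 44.009 g/mol = 0.06317 mol
mol H = 2 × 1.25 g H₂O ÷ 18.015 g/mol = 0.1388 mol
Divide by the smallest (0.06317 mol): C 1.000, H 2.197
Multiplying each by 5 gives whole numbers: C 5.00, H 10.98
Empirical formula: C5H11
Empirical-formula mass = 71.14 g/mol; 142 ÷ 71.14 ≈ 2, so the molecular formula is C10H22.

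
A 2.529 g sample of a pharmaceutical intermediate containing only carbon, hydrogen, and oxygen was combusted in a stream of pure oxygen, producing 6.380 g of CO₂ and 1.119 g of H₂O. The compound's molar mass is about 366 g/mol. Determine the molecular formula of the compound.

mol C = 6.380 g CO₂ ÷ 44.009 g/mol = 0.14497 mol
mol H = 2 × 1.119 g H₂O ÷ 18.015 g/mol = 0.12423 mol
mass O = 2.529 − (1.7412 + 0.12522) = 0.66254 g → mol O = 0.66254 ÷ 15.999 = 0.041411 mol
Divide by the smallest (0.041411 mol): C 3.501, H 3.000, O 1.000
Multiplying each by 2 gives whole numbers: C 7.00, H 6.00, O 2.00
Empirical formula: C7H6O2
Empirical-formula mass = 122.12 g/mol; 366 ÷ 122.12 ≈ 3, so the molecular formula is C21H18O6.

C21H18O6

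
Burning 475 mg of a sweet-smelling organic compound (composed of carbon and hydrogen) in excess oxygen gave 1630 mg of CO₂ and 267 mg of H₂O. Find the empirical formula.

mol C = 1.63 g CO₂ ÷ 44.009 g/mol = 0.03704 mol
mol H = 2 × 0.267 g H₂O ÷ 18.015 g/mol = 0.02964 mol
Divide by the smallest (0.02964 mol): C 1.250, H 1.000
Multiplying each by 4 gives whole numbers: C 5.00, H 4.00

C5H4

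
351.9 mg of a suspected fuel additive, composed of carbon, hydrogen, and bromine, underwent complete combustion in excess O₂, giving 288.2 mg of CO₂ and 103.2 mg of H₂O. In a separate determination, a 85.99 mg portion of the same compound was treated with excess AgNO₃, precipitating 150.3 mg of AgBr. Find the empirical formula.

C4H7Br2

mol C = 0.2882 g CO₂ ÷ 44.009 g/mol = 0.0065487 mol
mol H = 2 × 0.1032 g H₂O ÷ 18.015 g/mol = 0.011457 mol
From the AgBr data: mol Br per gram of compound = (0.1503 ÷ 187.772) ÷ 0.08599 = 0.0093085 mol/g, so in the 0.3519 g combustion sample mol Br = 0.0032757 mol
Divide by the smallest (0.0032757 mol): C 1.999, H 3.498, Br 1.000
Multiplying each by 2 gives whole numbers: C 4.00, H 7.00, Br 2.00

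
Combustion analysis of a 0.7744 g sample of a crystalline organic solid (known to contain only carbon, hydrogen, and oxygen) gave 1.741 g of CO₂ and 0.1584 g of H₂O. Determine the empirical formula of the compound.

mol C = 1.741 g CO₂ ÷ 44.009 g/mol = 0.039560 mol
mol H = 2 × 0.1584 g H₂O ÷ 18.015 g/mol = 0.017585 mol
mass O = 0.7744 − (0.47516 + 0.017726) = 0.28152 g → mol O = 0.28152 ÷ 15.999 = 0.017596 mol
Divide by the smallest (0.017585 mol): C 2.250, H 1.000, O 1.001
Multiplying each by 4 gives whole numbers: C 9.00, H 4.00, O 4.00

C9H4O4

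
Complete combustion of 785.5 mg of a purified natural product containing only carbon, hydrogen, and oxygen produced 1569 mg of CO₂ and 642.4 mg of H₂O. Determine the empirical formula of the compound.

C2H4O

mol C = 1.569 g CO₂ ÷ 44.009 g/mol = 0.035652 mol
mol H = 2 × 0.6424 g H₂O ÷ 18.015 g/mol = 0.071318 mol
mass O = 0.7855 − (0.42821 + 0.071889) = 0.28540 g → mol O = 0.28540 ÷ 15.999 = 0.017838 mol
Divide by the smallest (0.017838 mol): C 1.999, H 3.998, O 1.000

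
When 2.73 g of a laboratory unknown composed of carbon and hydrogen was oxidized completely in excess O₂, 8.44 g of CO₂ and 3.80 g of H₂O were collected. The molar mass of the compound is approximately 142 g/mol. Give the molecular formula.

C10H22

mol C = 8.44 g CO₂ ÷ 44.009 g/mol = 0.1918 mol
mol H = 2 × 3.80 g H₂O ÷ 18.015 g/mol = 0.4219 mol
Divide by the smallest (0.1918 mol): C 1.000, H 2.200
Multiplying each by 5 gives whole numbers: C 5.00, H 11.00
Empirical formula: C5H11
Empirical-formula mass = 71.14 g/mol; 142 ÷ 71.14 ≈ 2, so the molecular formula is C10H22.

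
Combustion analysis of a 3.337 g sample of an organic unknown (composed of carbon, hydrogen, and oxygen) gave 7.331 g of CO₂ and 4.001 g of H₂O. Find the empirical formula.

C3H8O

mol C = 7.331 g CO₂ ÷ 44.009 g/mol = 0.16658 mol
mol H = 2 × 4.001 g H₂O ÷ 18.015 g/mol = 0.44419 mol
mass O = 3.337 − (2.0008 + 0.44774) = 0.88847 g → mol O = 0.88847 ÷ 15.999 = 0.055533 mol
Divide by the smallest (0.055533 mol): C 3.000, H 7.999, O 1.000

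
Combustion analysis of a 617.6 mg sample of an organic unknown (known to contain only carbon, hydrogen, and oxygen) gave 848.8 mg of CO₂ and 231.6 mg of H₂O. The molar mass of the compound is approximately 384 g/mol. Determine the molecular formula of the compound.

C12H16O14

mol C = 0.8488 g CO₂ ÷ 44.009 g/mol = 0.019287 mol
mol H = 2 × 0.2316 g H₂O ÷ 18.015 g/mol = 0.025712 mol
mass O = 0.6176 − (0.23166 + 0.025918) = 0.36003 g → mol O = 0.36003 ÷ 15.999 = 0.022503 mol
Divide by the smallest (0.019287 mol): C 1.000, H 1.333, O 1.167
Multiplying each by 6 gives whole numbers: C 6.00, H 8.00, O 7.00
Empirical formula: C6H8O7
Empirical-formula mass = 192.12 g/mol; 384 ÷ 192.12 ≈ 2, so the molecular formula is C12H16O14.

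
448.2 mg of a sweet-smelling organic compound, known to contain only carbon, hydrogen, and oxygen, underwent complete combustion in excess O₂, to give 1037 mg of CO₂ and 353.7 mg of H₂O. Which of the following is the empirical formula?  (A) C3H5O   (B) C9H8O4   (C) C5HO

mol C = 1.037 g CO₂ ÷ 44.009 g/mol = 0.023563 mol
mol H = 2 × 0.3537 g H₂O ÷ 18.015 g/mol = 0.039267 mol
mass O = 0.4482 − (0.28302 + 0.039581) = 0.12560 g → mol O = 0.12560 ÷ 15.999 = 0.0078504 mol
Divide by the smallest (0.0078504 mol): C 3.002, H 5.002, O 1.000

(A) C3H5O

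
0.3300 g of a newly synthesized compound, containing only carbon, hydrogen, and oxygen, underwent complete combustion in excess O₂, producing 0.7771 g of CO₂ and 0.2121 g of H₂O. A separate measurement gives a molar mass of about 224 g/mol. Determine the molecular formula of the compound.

mol C = 0.7771 g CO₂ ÷ 44.009 g/mol = 0.017658 mol
mol H = 2 × 0.2121 g H₂O ÷ 18.015 g/mol = 0.023547 mol
mass O = 0.3300 − (0.21209 + 0.023735) = 0.094177 g → mol O = 0.094177 ÷ 15.999 = 0.0058865 mol
Divide by the smallest (0.0058865 mol): C 3.000, H 4.000, O 1.000
Empirical formula: C3H4O
Empirical-formula mass = 56.06 g/mol; 224 ÷ 56.06 ≈ 4, so the molecular formula is C12H16O4.

C12H16O4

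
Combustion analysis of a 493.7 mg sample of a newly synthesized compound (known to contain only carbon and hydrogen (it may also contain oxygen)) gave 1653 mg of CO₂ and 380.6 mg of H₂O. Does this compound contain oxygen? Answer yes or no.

mol C = 1.653 g CO₂ ÷ 44.009 g/mol = 0.037560 mol
mol H = 2 × 0.3806 g H₂O ÷ 18.015 g/mol = 0.042254 mol
C and H together account for 0.49373 g — essentially the entire 0.4937 g sample — so the compound contains no oxygen.

no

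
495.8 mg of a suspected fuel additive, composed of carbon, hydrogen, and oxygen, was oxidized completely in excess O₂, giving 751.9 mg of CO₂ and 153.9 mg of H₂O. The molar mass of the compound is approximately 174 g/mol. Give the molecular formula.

mol C = 0.7519 g CO₂ ÷ 44.009 g/mol = 0.017085 mol
mol H = 2 × 0.1539 g H₂O ÷ 18.015 g/mol = 0.017086 mol
mass O = 0.4958 − (0.20521 + 0.017222) = 0.27337 g → mol O = 0.27337 ÷ 15.999 = 0.017087 mol
Divide by the smallest (0.017085 mol): C 1.000, H 1.000, O 1.000
Empirical formula: CHO
Empirical-formula mass = 29.02 g/mol; 174 ÷ 29.02 ≈ 6, so the molecular formula is C6H6O6.

C6H6O6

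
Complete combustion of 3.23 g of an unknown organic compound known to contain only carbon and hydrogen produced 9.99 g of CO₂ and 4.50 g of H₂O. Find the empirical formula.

mol C = 9.99 g CO₂ ÷ 44.009 g/mol = 0.2270 mol
mol H = 2 × 4.50 g H₂O ÷ 18.015 g/mol = 0.4996 mol
Divide by the smallest (0.2270 mol): C 1.000, H 2.201
Multiplying each by 5 gives whole numbers: C 5.00, H 11.00

C5H11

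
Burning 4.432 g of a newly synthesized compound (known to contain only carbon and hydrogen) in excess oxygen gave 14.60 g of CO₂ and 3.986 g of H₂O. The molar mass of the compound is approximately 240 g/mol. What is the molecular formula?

C18H24

mol C = 14.60 g CO₂ ÷ 44.009 g/mol = 0.33175 mol
mol H = 2 × 3.986 g H₂O ÷ 18.015 g/mol = 0.44252 mol
Divide by the smallest (0.33175 mol): C 1.000, H 1.334
Multiplying each by 3 gives whole numbers: C 3.00, H 4.00
Empirical formula: C3H4
Empirical-formula mass = 40.06 g/mol; 240 ÷ 40.06 ≈ 6, so the molecular formula is C18H24.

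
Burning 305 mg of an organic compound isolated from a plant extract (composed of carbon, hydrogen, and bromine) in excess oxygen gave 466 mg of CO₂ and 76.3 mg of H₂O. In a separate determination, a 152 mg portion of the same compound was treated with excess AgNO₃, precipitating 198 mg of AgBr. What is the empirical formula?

C5H4Br

mol C = 0.466 g CO₂ ÷ 44.009 g/mol = 0.01059 mol
mol H = 2 × 0.0763 g H₂O ÷ 18.015 g/mol = 0.008471 mol
From the AgBr data: mol Br per gram of compound = (0.198 ÷ 187.772) ÷ 0.152 = 0.006937 mol/g, so in the 0.305 g combustion sample mol Br = 0.002116 mol
Divide by the smallest (0.002116 mol): C 5.004, H 4.003, Br 1.000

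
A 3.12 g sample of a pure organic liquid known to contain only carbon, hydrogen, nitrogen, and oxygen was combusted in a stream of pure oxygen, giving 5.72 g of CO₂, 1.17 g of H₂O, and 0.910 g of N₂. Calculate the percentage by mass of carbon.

mol C = 5.72 g CO₂ ÷ 44.009 g/mol = 0.1300 mol
mol H = 2 × 1.17 g H₂O ÷ 18.015 g/mol = 0.1299 mol
mol N = 2 × 0.910 g N₂ ÷ 28.014 g/mol = 0.06497 mol
mass O = 3.12 − (1.561 + 0.1309 + 0.9100) = 0.5180 g → mol O = 0.5180 ÷ 15.999 = 0.03237 mol
mass % C = 1.561 g ÷ 3.12 g × 100%

50.0%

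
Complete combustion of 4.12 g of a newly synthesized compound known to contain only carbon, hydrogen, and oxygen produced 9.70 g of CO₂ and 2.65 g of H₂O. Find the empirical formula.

mol C = 9.70 g CO₂ ÷ 44.009 g/mol = 0.2204 mol
mol H = 2 × 2.65 g H₂O ÷ 18.015 g/mol = 0.2942 mol
mass O = 4.12 − (2.647 + 0.2966) = 1.176 g → mol O = 1.176 ÷ 15.999 = 0.07351 mol
Divide by the smallest (0.07351 mol): C 2.998, H 4.002, O 1.000

C3H4O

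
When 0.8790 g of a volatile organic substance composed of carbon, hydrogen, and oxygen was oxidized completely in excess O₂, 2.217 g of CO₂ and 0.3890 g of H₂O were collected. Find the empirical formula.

mol C = 2.217 g CO₂ ÷ 44.009 g/mol = 0.050376 mol
mol H = 2 × 0.3890 g H₂O ÷ 18.015 g/mol = 0.043186 mol
mass O = 0.8790 − (0.60507 + 0.043532) = 0.23040 g → mol O = 0.23040 ÷ 15.999 = 0.014401 mol
Divide by the smallest (0.014401 mol): C 3.498, H 2.999, O 1.000
Multiplying each by 2 gives whole numbers: C 7.00, H 6.00, O 2.00

C7H6O2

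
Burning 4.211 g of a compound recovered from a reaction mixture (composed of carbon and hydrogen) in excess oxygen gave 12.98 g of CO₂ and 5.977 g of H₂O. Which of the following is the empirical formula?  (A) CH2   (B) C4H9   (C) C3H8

(B) C4H9

mol C = 12.98 g CO₂ ÷ 44.009 g/mol = 0.29494 mol
mol H = 2 × 5.977 g H₂O ÷ 18.015 g/mol = 0.66356 mol
Divide by the smallest (0.29494 mol): C 1.000, H 2.250
Multiplying each by 4 gives whole numbers: C 4.00, H 9.00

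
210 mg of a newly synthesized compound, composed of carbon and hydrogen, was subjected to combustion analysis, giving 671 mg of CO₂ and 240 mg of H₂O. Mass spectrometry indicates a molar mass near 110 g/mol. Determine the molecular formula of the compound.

C8H14

mol C = 0.671 g CO₂ ÷ 44.009 g/mol = 0.01525 mol
mol H = 2 × 0.240 g H₂O ÷ 18.015 g/mol = 0.02664 mol
Divide by the smallest (0.01525 mol): C 1.000, H 1.748
Multiplying each by 4 gives whole numbers: C 4.00, H 6.99
Empirical formula: C4H7
Empirical-formula mass = 55.10 g/mol; 110 ÷ 55.10 ≈ 2, so the molecular formula is C8H14.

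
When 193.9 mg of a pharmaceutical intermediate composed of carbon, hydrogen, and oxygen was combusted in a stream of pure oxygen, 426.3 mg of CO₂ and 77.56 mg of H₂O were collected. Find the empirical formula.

mol C = 0.4263 g CO₂ ÷ 44.009 g/mol = 0.0096867 mol
mol H = 2 × 0.07756 g H₂O ÷ 18.015 g/mol = 0.0086106 mol
mass O = 0.1939 − (0.11635 + 0.0086795) = 0.068874 g → mol O = 0.068874 ÷ 15.999 = 0.0043049 mol
Divide by the smallest (0.0043049 mol): C 2.250, H 2.000, O 1.000
Multiplying each by 4 gives whole numbers: C 9.00, H 8.00, O 4.00

C9H8O4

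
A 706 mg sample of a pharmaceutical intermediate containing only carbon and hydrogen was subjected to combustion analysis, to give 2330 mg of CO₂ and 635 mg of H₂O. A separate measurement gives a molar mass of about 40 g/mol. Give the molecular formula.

mol C = 2.33 g CO₂ ÷ 44.009 g/mol = 0.05294 mol
mol H = 2 × 0.635 g H₂O ÷ 18.015 g/mol = 0.07050 mol
Divide by the smallest (0.05294 mol): C 1.000, H 1.332
Multiplying each by 3 gives whole numbers: C 3.00, H 3.99
Empirical formula: C3H4
Empirical-formula mass = 40.06 g/mol; 40 ÷ 40.06 ≈ 1, so the molecular formula is C3H4.

C3H4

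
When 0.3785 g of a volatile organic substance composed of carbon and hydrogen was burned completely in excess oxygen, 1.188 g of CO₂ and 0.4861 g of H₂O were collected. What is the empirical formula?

mol C = 1.188 g CO₂ ÷ 44.009 g/mol = 0.026994 mol
mol H = 2 × 0.4861 g H₂O ÷ 18.015 g/mol = 0.053966 mol
Divide by the smallest (0.026994 mol): C 1.000, H 1.999

CH2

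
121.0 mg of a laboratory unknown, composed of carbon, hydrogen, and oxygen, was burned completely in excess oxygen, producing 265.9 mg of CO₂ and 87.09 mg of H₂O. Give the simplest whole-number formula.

mol C = 0.2659 g CO₂ ÷ 44.009 g/mol = 0.0060419 mol
mol H = 2 × 0.08709 g H₂O ÷ 18.015 g/mol = 0.0096686 mol
mass O = 0.1210 − (0.072570 + 0.0097460) = 0.038684 g → mol O = 0.038684 ÷ 15.999 = 0.0024179 mol
Divide by the smallest (0.0024179 mol): C 2.499, H 3.999, O 1.000
Multiplying each by 2 gives whole numbers: C 5.00, H 8.00, O 2.00

C5H8O2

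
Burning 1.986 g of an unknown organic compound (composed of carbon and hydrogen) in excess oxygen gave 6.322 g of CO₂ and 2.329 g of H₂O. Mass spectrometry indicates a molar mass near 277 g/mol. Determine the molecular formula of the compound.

C20H36

mol C = 6.322 g CO₂ ÷ 44.009 g/mol = 0.14365 mol
mol H = 2 × 2.329 g H₂O ÷ 18.015 g/mol = 0.25856 mol
Divide by the smallest (0.14365 mol): C 1.000, H 1.800
Multiplying each by 5 gives whole numbers: C 5.00, H 9.00
Empirical formula: C5H9
Empirical-formula mass = 69.13 g/mol; 277 ÷ 69.13 ≈ 4, so the molecular formula is C20H36.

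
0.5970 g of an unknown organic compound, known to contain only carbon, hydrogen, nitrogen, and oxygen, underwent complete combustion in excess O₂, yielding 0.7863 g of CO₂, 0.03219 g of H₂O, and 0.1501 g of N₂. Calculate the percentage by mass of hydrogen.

0.60%

mol C = 0.7863 g CO₂ ÷ 44.009 g/mol = 0.017867 mol
mol H = 2 × 0.03219 g H₂O ÷ 18.015 g/mol = 0.0035737 mol
mol N = 2 × 0.1501 g N₂ ÷ 28.014 g/mol = 0.010716 mol
mass O = 0.5970 − (0.21460 + 0.0036023 + 0.15010) = 0.22870 g → mol O = 0.22870 ÷ 15.999 = 0.014295 mol
mass % H = 0.0036023 g ÷ 0.5970 g × 100%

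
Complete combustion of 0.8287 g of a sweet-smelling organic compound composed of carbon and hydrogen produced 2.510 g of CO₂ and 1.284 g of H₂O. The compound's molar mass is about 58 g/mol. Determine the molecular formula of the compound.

C4H10

mol C = 2.510 g CO₂ ÷ 44.009 g/mol = 0.057034 mol
mol H = 2 × 1.284 g H₂O ÷ 18.015 g/mol = 0.14255 mol
Divide by the smallest (0.057034 mol): C 1.000, H 2.499
Multiplying each by 2 gives whole numbers: C 2.00, H 5.00
Empirical formula: C2H5
Empirical-formula mass = 29.06 g/mol; 58 ÷ 29.06 ≈ 2, so the molecular formula is C4H10.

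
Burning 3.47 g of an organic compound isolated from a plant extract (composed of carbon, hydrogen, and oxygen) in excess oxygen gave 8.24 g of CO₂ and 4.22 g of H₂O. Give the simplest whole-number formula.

C4H10O

mol C = 8.24 g CO₂ ÷ 44.009 g/mol = 0.1872 mol
mol H = 2 × 4.22 g H₂O ÷ 18.015 g/mol = 0.4685 mol
mass O = 3.47 − (2.249 + 0.4722) = 0.7489 g → mol O = 0.7489 ÷ 15.999 = 0.04681 mol
Divide by the smallest (0.04681 mol): C 4.000, H 10.009, O 1.000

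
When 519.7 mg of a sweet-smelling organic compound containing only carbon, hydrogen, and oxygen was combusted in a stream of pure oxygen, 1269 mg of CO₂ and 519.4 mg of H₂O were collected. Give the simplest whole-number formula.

C4H8O

mol C = 1.269 g CO₂ ÷ 44.009 g/mol = 0.028835 mol
mol H = 2 × 0.5194 g H₂O ÷ 18.015 g/mol = 0.057663 mol
mass O = 0.5197 − (0.34634 + 0.058124) = 0.11524 g → mol O = 0.11524 ÷ 15.999 = 0.0072028 mol
Divide by the smallest (0.0072028 mol): C 4.003, H 8.006, O 1.000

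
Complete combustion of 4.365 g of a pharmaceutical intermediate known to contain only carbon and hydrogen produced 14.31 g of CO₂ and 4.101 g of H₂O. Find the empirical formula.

C5H7

mol C = 14.31 g CO₂ ÷ 44.009 g/mol = 0.32516 mol
mol H = 2 × 4.101 g H₂O ÷ 18.015 g/mol = 0.45529 mol
Divide by the smallest (0.32516 mol): C 1.000, H 1.400
Multiplying each by 5 gives whole numbers: C 5.00, H 7.00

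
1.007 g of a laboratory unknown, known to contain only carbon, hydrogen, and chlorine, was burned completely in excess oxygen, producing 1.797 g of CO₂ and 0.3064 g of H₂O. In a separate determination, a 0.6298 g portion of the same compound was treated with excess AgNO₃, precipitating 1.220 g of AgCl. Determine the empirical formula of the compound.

mol C = 1.797 g CO₂ ÷ 44.009 g/mol = 0.040833 mol
mol H = 2 × 0.3064 g H₂O ÷ 18.015 g/mol = 0.034016 mol
From the AgCl data: mol Cl per gram of compound = (1.220 ÷ 143.318) ÷ 0.6298 = 0.013516 mol/g, so in the 1.007 g combustion sample mol Cl = 0.013611 mol
Divide by the smallest (0.013611 mol): C 3.000, H 2.499, Cl 1.000
Multiplying each by 2 gives whole numbers: C 6.00, H 5.00, Cl 2.00

C6H5Cl2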